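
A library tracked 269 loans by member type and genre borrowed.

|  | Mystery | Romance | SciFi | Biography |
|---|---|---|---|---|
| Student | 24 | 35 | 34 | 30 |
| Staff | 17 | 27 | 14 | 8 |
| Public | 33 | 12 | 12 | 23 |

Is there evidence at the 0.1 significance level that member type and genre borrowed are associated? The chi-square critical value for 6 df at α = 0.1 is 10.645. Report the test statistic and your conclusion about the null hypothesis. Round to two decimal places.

25.55; reject H₀

Row totals: 123, 66, 80. Column totals: 74, 74, 60, 61. Grand total N = 269.
Expected counts (row total × column total / N):
  Student, Mystery: 123×74/269 = 33.836
  Student, Romance: 123×74/269 = 33.836
  Student, SciFi: 123×60/269 = 27.435
  Student, Biography: 123×61/269 = 27.892
  Staff, Mystery: 66×74/269 = 18.156
  Staff, Romance: 66×74/269 = 18.156
  Staff, SciFi: 66×60/269 = 14.721
  Staff, Biography: 66×61/269 = 14.967
  Public, Mystery: 80×74/269 = 22.007
  Public, Romance: 80×74/269 = 22.007
  Public, SciFi: 80×60/269 = 17.844
  Public, Biography: 80×61/269 = 18.141
Contributions (O − E)²/E:
  (24 − 33.836)²/33.836 = 2.8593
  (35 − 33.836)²/33.836 = 0.0400
  (34 − 27.435)²/27.435 = 1.5710
  (30 − 27.892)²/27.892 = 0.1593
  (17 − 18.156)²/18.156 = 0.0736
  (27 − 18.156)²/18.156 = 4.3080
  (14 − 14.721)²/14.721 = 0.0353
  (8 − 14.967)²/14.967 = 3.2431
  (33 − 22.007)²/22.007 = 5.4913
  (12 − 22.007)²/22.007 = 4.5504
  (12 − 17.844)²/17.844 = 1.9139
  (23 − 18.141)²/18.141 = 1.3015
χ² = 2.8593 + 0.0400 + 1.5710 + 0.1593 + 0.0736 + 4.3080 + 0.0353 + 3.2431 + 5.4913 + 4.5504 + 1.9139 + 1.3015 = 25.55
df = (3−1)(4−1) = 6. Since 25.55 > 10.645, reject the null hypothesis of independence at α = 0.1.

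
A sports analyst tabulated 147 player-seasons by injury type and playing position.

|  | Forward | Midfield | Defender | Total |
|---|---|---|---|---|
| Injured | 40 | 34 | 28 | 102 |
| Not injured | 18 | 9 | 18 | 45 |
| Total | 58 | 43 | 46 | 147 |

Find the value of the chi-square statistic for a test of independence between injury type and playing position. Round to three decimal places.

Grand total N = 147.
Expected counts (row total × column total / N):
  Injured, Forward: 102×58/147 = 40.2449
  Injured, Midfield: 102×43/147 = 29.8367
  Injured, Defender: 102×46/147 = 31.9184
  Not injured, Forward: 45×58/147 = 17.7551
  Not injured, Midfield: 45×43/147 = 13.1633
  Not injured, Defender: 45×46/147 = 14.0816
Contributions (O − E)²/E:
  (40 − 40.2449)²/40.2449 = 0.0015
  (34 − 29.8367)²/29.8367 = 0.5809
  (28 − 31.9184)²/31.9184 = 0.4810
  (18 − 17.7551)²/17.7551 = 0.0034
  (9 − 13.1633)²/13.1633 = 1.3168
  (18 − 14.0816)²/14.0816 = 1.0903
χ² = 0.0015 + 0.5809 + 0.4810 + 0.0034 + 1.3168 + 1.0903 = 3.474

3.474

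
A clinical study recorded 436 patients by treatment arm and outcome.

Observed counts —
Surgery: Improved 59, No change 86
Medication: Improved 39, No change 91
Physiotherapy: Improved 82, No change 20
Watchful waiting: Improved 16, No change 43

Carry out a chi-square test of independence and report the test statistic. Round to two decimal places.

72.16

Row totals: 145, 130, 102, 59. Column totals: 196, 240. Grand total N = 436.
Expected counts (row total × column total / N):
  Surgery, Improved: 145×196/436 = 65.1835
  Surgery, No change: 145×240/436 = 79.8165
  Medication, Improved: 130×196/436 = 58.4404
  Medication, No change: 130×240/436 = 71.5596
  Physiotherapy, Improved: 102×196/436 = 45.8532
  Physiotherapy, No change: 102×240/436 = 56.1468
  Watchful waiting, Improved: 59×196/436 = 26.5229
  Watchful waiting, No change: 59×240/436 = 32.4771
Contributions (O − E)²/E:
  (59 − 65.1835)²/65.1835 = 0.5866
  (86 − 79.8165)²/79.8165 = 0.4790
  (39 − 58.4404)²/58.4404 = 6.4669
  (91 − 71.5596)²/71.5596 = 5.2813
  (82 − 45.8532)²/45.8532 = 28.4951
  (20 − 56.1468)²/56.1468 = 23.2710
  (16 − 26.5229)²/26.5229 = 4.1749
  (43 − 32.4771)²/32.4771 = 3.4095
χ² = 0.5866 + 0.4790 + 6.4669 + 5.2813 + 28.4951 + 23.2710 + 4.1749 + 3.4095 = 72.16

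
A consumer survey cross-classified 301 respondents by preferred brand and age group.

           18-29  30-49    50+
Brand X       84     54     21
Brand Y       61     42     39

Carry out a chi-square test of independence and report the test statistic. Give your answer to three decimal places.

9.619

Row totals: 159, 142. Column totals: 145, 96, 60. Grand total N = 301.
Expected counts (row total × column total / N):
  Brand X, 18-29: 159×145/301 = 76.5947
  Brand X, 30-49: 159×96/301 = 50.7110
  Brand X, 50+: 159×60/301 = 31.6944
  Brand Y, 18-29: 142×145/301 = 68.4053
  Brand Y, 30-49: 142×96/301 = 45.2890
  Brand Y, 50+: 142×60/301 = 28.3056
Contributions (O − E)²/E:
  (84 − 76.5947)²/76.5947 = 0.7160
  (54 − 50.7110)²/50.7110 = 0.2133
  (21 − 31.6944)²/31.6944 = 3.6085
  (61 − 68.4053)²/68.4053 = 0.8017
  (42 − 45.2890)²/45.2890 = 0.2389
  (39 − 28.3056)²/28.3056 = 4.0405
χ² = 0.7160 + 0.2133 + 3.6085 + 0.8017 + 0.2389 + 4.0405 = 9.619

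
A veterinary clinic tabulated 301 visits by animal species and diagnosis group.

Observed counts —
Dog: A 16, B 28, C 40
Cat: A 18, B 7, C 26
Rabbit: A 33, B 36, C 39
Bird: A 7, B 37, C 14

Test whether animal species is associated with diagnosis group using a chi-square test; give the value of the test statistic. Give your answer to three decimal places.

Row totals: 84, 51, 108, 58. Column totals: 74, 108, 119. Grand total N = 301.
Expected counts (row total × column total / N):
  Dog, A: 84×74/301 = 20.6512
  Dog, B: 84×108/301 = 30.1395
  Dog, C: 84×119/301 = 33.2093
  Cat, A: 51×74/301 = 12.5382
  Cat, B: 51×108/301 = 18.2990
  Cat, C: 51×119/301 = 20.1628
  Rabbit, A: 108×74/301 = 26.5515
  Rabbit, B: 108×108/301 = 38.7508
  Rabbit, C: 108×119/301 = 42.6977
  Bird, A: 58×74/301 = 14.2591
  Bird, B: 58×108/301 = 20.8106
  Bird, C: 58×119/301 = 22.9302
Contributions (O − E)²/E:
  (16 − 20.6512)²/20.6512 = 1.0476
  (28 − 30.1395)²/30.1395 = 0.1519
  (40 − 33.2093)²/33.2093 = 1.3886
  (18 − 12.5382)²/12.5382 = 2.3792
  (7 − 18.2990)²/18.2990 = 6.9767
  (26 − 20.1628)²/20.1628 = 1.6899
  (33 − 26.5515)²/26.5515 = 1.5661
  (36 − 38.7508)²/38.7508 = 0.1953
  (39 − 42.6977)²/42.6977 = 0.3202
  (7 − 14.2591)²/14.2591 = 3.6955
  (37 − 20.8106)²/20.8106 = 12.5944
  (14 − 22.9302)²/22.9302 = 3.4779
χ² = 1.0476 + 0.1519 + 1.3886 + 2.3792 + 6.9767 + 1.6899 + 1.5661 + 0.1953 + 0.3202 + 3.6955 + 12.5944 + 3.4779 = 35.483

35.483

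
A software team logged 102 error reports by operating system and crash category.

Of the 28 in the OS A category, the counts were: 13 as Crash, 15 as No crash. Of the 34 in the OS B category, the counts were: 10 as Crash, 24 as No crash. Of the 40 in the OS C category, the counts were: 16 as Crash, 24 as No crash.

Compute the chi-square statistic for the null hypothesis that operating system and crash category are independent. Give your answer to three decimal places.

Row totals: 28, 34, 40. Column totals: 39, 63. Grand total N = 102.
Expected counts (row total × column total / N):
  OS A, Crash: 28×39/102 = 10.7059
  OS A, No crash: 28×63/102 = 17.2941
  OS B, Crash: 34×39/102 = 13.0000
  OS B, No crash: 34×63/102 = 21.0000
  OS C, Crash: 40×39/102 = 15.2941
  OS C, No crash: 40×63/102 = 24.7059
Contributions (O − E)²/E:
  (13 − 10.7059)²/10.7059 = 0.4916
  (15 − 17.2941)²/17.2941 = 0.3043
  (10 − 13.0000)²/13.0000 = 0.6923
  (24 − 21.0000)²/21.0000 = 0.4286
  (16 − 15.2941)²/15.2941 = 0.0326
  (24 − 24.7059)²/24.7059 = 0.0202
χ² = 0.4916 + 0.3043 + 0.6923 + 0.4286 + 0.0326 + 0.0202 = 1.970

1.970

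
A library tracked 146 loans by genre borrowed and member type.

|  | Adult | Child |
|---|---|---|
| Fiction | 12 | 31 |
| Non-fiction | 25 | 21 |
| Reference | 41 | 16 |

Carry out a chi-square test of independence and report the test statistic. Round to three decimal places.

19.113

Row totals: 43, 46, 57. Column totals: 78, 68. Grand total N = 146.
Expected counts (row total × column total / N):
  Fiction, Adult: 43×78/146 = 22.9726
  Fiction, Child: 43×68/146 = 20.0274
  Non-fiction, Adult: 46×78/146 = 24.5753
  Non-fiction, Child: 46×68/146 = 21.4247
  Reference, Adult: 57×78/146 = 30.4521
  Reference, Child: 57×68/146 = 26.5479
Contributions (O − E)²/E:
  (12 − 22.9726)²/22.9726 = 5.2409
  (31 − 20.0274)²/20.0274 = 6.0117
  (25 − 24.5753)²/24.5753 = 0.0073
  (21 − 21.4247)²/21.4247 = 0.0084
  (41 − 30.4521)²/30.4521 = 3.6535
  (16 − 26.5479)²/26.5479 = 4.1908
χ² = 5.2409 + 6.0117 + 0.0073 + 0.0084 + 3.6535 + 4.1908 = 19.113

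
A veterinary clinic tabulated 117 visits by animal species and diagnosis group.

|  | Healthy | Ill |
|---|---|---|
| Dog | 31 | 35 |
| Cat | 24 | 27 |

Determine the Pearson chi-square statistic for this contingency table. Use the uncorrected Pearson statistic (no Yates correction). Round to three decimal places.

0.000

Row totals: 66, 51. Column totals: 55, 62. Grand total N = 117.
Expected counts (row total × column total / N):
  Dog, Healthy: 66×55/117 = 31.0256
  Dog, Ill: 66×62/117 = 34.9744
  Cat, Healthy: 51×55/117 = 23.9744
  Cat, Ill: 51×62/117 = 27.0256
Contributions (O − E)²/E:
  (31 − 31.0256)²/31.0256 = 0.0000
  (35 − 34.9744)²/34.9744 = 0.0000
  (24 − 23.9744)²/23.9744 = 0.0000
  (27 − 27.0256)²/27.0256 = 0.0000
χ² = 0.0000 + 0.0000 + 0.0000 + 0.0000 = 0.000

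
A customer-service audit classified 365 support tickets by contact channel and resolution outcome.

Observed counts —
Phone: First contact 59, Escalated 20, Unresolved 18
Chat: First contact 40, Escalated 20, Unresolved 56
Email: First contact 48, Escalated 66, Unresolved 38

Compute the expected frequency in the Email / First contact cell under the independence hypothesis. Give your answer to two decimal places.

Row total (Email) = 152; column total (First contact) = 147; grand total N = 365.
Expected count = (row total × column total) / N = 152 × 147 / 365 = 61.22.

61.22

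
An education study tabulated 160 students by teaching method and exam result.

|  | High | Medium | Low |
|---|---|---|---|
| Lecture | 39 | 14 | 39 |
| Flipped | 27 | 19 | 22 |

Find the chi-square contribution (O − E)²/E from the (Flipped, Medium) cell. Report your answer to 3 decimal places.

Row total (Flipped) = 68; column total (Medium) = 33; N = 160.
Expected count E = 68 × 33 / 160 = 14.0250.
Contribution = (O − E)²/E = (19 − 14.0250)² / 14.0250 = 1.765.

1.765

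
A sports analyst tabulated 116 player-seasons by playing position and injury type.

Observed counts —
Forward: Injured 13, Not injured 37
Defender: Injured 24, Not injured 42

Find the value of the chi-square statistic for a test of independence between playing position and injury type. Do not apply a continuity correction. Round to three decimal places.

Row totals: 50, 66. Column totals: 37, 79. Grand total N = 116.
Expected counts (row total × column total / N):
  Forward, Injured: 50×37/116 = 15.9483
  Forward, Not injured: 50×79/116 = 34.0517
  Defender, Injured: 66×37/116 = 21.0517
  Defender, Not injured: 66×79/116 = 44.9483
Contributions (O − E)²/E:
  (13 − 15.9483)²/15.9483 = 0.5450
  (37 − 34.0517)²/34.0517 = 0.2553
  (24 − 21.0517)²/21.0517 = 0.4129
  (42 − 44.9483)²/44.9483 = 0.1934
χ² = 0.5450 + 0.2553 + 0.4129 + 0.1934 = 1.407

1.407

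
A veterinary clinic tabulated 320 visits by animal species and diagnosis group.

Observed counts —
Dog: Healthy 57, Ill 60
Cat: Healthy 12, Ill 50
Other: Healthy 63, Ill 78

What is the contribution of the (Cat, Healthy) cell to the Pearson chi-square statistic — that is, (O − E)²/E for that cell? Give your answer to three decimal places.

Row total (Cat) = 62; column total (Healthy) = 132; N = 320.
Expected count E = 62 × 132 / 320 = 25.5750.
Contribution = (O − E)²/E = (12 − 25.5750)² / 25.5750 = 7.205.

7.205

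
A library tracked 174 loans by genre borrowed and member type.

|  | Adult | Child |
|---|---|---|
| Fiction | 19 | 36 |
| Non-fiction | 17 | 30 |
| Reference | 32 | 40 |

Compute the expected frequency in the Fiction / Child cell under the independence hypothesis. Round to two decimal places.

Row total (Fiction) = 55; column total (Child) = 106; grand total N = 174.
Expected count = (row total × column total) / N = 55 × 106 / 174 = 33.51.

33.51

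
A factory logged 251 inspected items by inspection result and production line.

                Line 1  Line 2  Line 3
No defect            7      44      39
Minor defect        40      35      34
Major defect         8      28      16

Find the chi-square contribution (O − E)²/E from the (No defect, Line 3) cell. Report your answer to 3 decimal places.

1.574

Row total (No defect) = 90; column total (Line 3) = 89; N = 251.
Expected count E = 90 × 89 / 251 = 31.9124.
Contribution = (O − E)²/E = (39 − 31.9124)² / 31.9124 = 1.574.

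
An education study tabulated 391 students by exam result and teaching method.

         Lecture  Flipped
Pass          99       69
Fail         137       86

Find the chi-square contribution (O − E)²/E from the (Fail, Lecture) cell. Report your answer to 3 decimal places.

Row total (Fail) = 223; column total (Lecture) = 236; N = 391.
Expected count E = 223 × 236 / 391 = 134.5985.
Contribution = (O − E)²/E = (137 − 134.5985)² / 134.5985 = 0.043.

0.043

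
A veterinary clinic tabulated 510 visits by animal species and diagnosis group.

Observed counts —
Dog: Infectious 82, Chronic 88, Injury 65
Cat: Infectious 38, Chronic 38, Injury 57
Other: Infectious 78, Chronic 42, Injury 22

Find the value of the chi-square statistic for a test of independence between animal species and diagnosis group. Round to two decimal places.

Row totals: 235, 133, 142. Column totals: 198, 168, 144. Grand total N = 510.
Expected counts (row total × column total / N):
  Dog, Infectious: 235×198/510 = 91.235
  Dog, Chronic: 235×168/510 = 77.412
  Dog, Injury: 235×144/510 = 66.353
  Cat, Infectious: 133×198/510 = 51.635
  Cat, Chronic: 133×168/510 = 43.812
  Cat, Injury: 133×144/510 = 37.553
  Other, Infectious: 142×198/510 = 55.129
  Other, Chronic: 142×168/510 = 46.776
  Other, Injury: 142×144/510 = 40.094
Contributions (O − E)²/E:
  (82 − 91.235)²/91.235 = 0.9348
  (88 − 77.412)²/77.412 = 1.4482
  (65 − 66.353)²/66.353 = 0.0276
  (38 − 51.635)²/51.635 = 3.6005
  (38 − 43.812)²/43.812 = 0.7710
  (57 − 37.553)²/37.553 = 10.0707
  (78 − 55.129)²/55.129 = 9.4883
  (42 − 46.776)²/46.776 = 0.4876
  (22 − 40.094)²/40.094 = 8.1656
χ² = 0.9348 + 1.4482 + 0.0276 + 3.6005 + 0.7710 + 10.0707 + 9.4883 + 0.4876 + 8.1656 = 34.99

34.99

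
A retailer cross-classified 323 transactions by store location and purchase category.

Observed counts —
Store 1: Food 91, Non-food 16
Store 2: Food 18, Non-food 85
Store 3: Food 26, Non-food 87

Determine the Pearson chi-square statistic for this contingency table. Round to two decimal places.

Row totals: 107, 103, 113. Column totals: 135, 188. Grand total N = 323.
Expected counts (row total × column total / N):
  Store 1, Food: 107×135/323 = 44.721
  Store 1, Non-food: 107×188/323 = 62.279
  Store 2, Food: 103×135/323 = 43.050
  Store 2, Non-food: 103×188/323 = 59.950
  Store 3, Food: 113×135/323 = 47.229
  Store 3, Non-food: 113×188/323 = 65.771
Contributions (O − E)²/E:
  (91 − 44.721)²/44.721 = 47.8913
  (16 − 62.279)²/62.279 = 34.3895
  (18 − 43.050)²/43.050 = 14.5761
  (85 − 59.950)²/59.950 = 10.4671
  (26 − 47.229)²/47.229 = 9.5422
  (87 − 65.771)²/65.771 = 6.8521
χ² = 47.8913 + 34.3895 + 14.5761 + 10.4671 + 9.5422 + 6.8521 = 123.72

123.72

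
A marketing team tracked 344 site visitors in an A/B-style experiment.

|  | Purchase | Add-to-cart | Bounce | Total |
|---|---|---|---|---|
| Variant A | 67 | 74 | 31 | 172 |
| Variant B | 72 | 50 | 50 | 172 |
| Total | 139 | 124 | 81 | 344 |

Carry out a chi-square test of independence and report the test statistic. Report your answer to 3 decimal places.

9.282

Grand total N = 344.
Expected counts (row total × column total / N):
  Variant A, Purchase: 172×139/344 = 69.5000
  Variant A, Add-to-cart: 172×124/344 = 62.0000
  Variant A, Bounce: 172×81/344 = 40.5000
  Variant B, Purchase: 172×139/344 = 69.5000
  Variant B, Add-to-cart: 172×124/344 = 62.0000
  Variant B, Bounce: 172×81/344 = 40.5000
Contributions (O − E)²/E:
  (67 − 69.5000)²/69.5000 = 0.0899
  (74 − 62.0000)²/62.0000 = 2.3226
  (31 − 40.5000)²/40.5000 = 2.2284
  (72 − 69.5000)²/69.5000 = 0.0899
  (50 − 62.0000)²/62.0000 = 2.3226
  (50 − 40.5000)²/40.5000 = 2.2284
χ² = 0.0899 + 2.3226 + 2.2284 + 0.0899 + 2.3226 + 2.2284 = 9.282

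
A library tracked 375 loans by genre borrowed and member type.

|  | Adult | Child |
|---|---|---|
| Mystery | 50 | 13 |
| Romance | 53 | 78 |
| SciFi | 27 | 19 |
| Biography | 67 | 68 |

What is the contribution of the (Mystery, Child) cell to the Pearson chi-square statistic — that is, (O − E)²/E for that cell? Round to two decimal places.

9.56

Row total (Mystery) = 63; column total (Child) = 178; N = 375.
Expected count E = 63 × 178 / 375 = 29.904.
Contribution = (O − E)²/E = (13 − 29.904)² / 29.904 = 9.56.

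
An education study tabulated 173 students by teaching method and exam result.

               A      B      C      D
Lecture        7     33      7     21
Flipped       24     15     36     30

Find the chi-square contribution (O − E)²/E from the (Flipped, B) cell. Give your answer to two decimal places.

Row total (Flipped) = 105; column total (B) = 48; N = 173.
Expected count E = 105 × 48 / 173 = 29.133.
Contribution = (O − E)²/E = (15 − 29.133)² / 29.133 = 6.86.

6.86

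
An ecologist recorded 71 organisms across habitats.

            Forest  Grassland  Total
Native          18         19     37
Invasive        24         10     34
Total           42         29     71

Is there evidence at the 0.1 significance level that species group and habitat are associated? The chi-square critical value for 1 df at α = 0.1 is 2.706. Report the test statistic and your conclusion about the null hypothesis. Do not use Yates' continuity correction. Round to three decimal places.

Grand total N = 71.
Expected counts (row total × column total / N):
  Native, Forest: 37×42/71 = 21.8873
  Native, Grassland: 37×29/71 = 15.1127
  Invasive, Forest: 34×42/71 = 20.1127
  Invasive, Grassland: 34×29/71 = 13.8873
Contributions (O − E)²/E:
  (18 − 21.8873)²/21.8873 = 0.6904
  (19 − 15.1127)²/15.1127 = 0.9999
  (24 − 20.1127)²/20.1127 = 0.7513
  (10 − 13.8873)²/13.8873 = 1.0881
χ² = 0.6904 + 0.9999 + 0.7513 + 1.0881 = 3.530
df = (2−1)(2−1) = 1. Since 3.530 > 2.706, reject the null hypothesis of independence at α = 0.1.

3.530; reject H₀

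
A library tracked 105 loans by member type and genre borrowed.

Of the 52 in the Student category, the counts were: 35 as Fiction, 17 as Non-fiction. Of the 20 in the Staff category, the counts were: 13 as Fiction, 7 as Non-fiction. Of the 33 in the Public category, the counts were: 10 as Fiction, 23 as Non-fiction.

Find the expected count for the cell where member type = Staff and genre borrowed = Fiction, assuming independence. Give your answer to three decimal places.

11.048

Row total (Staff) = 20; column total (Fiction) = 58; grand total N = 105.
Expected count = (row total × column total) / N = 20 × 58 / 105 = 11.048.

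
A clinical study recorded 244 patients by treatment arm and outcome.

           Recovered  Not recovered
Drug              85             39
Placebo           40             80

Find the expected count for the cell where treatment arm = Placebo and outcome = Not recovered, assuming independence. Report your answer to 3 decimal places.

Row total (Placebo) = 120; column total (Not recovered) = 119; grand total N = 244.
Expected count = (row total × column total) / N = 120 × 119 / 244 = 58.525.

58.525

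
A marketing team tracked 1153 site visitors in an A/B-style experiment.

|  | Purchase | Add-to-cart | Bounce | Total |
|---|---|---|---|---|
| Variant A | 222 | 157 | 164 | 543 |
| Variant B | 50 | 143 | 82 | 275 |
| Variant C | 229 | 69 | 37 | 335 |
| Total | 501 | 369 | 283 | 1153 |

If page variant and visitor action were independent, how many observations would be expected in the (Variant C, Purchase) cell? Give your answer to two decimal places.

145.56

Row total (Variant C) = 335; column total (Purchase) = 501; grand total N = 1153.
Expected count = (row total × column total) / N = 335 × 501 / 1153 = 145.56.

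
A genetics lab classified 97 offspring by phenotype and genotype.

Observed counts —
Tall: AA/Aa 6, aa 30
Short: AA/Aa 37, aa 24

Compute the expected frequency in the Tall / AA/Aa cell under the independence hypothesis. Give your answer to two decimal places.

15.96

Row total (Tall) = 36; column total (AA/Aa) = 43; grand total N = 97.
Expected count = (row total × column total) / N = 36 × 43 / 97 = 15.96.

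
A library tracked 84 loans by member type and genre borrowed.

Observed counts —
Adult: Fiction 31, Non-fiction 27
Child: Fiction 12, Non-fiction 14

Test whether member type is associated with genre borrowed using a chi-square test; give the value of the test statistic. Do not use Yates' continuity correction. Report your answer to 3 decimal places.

0.382

Row totals: 58, 26. Column totals: 43, 41. Grand total N = 84.
Expected counts (row total × column total / N):
  Adult, Fiction: 58×43/84 = 29.6905
  Adult, Non-fiction: 58×41/84 = 28.3095
  Child, Fiction: 26×43/84 = 13.3095
  Child, Non-fiction: 26×41/84 = 12.6905
Contributions (O − E)²/E:
  (31 − 29.6905)²/29.6905 = 0.0578
  (27 − 28.3095)²/28.3095 = 0.0606
  (12 − 13.3095)²/13.3095 = 0.1288
  (14 − 12.6905)²/12.6905 = 0.1351
χ² = 0.0578 + 0.0606 + 0.1288 + 0.1351 = 0.382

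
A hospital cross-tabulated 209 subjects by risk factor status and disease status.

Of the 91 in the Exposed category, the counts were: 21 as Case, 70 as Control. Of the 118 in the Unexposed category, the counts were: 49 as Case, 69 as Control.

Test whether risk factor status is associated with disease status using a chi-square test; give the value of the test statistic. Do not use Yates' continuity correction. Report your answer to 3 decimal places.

7.850

Row totals: 91, 118. Column totals: 70, 139. Grand total N = 209.
Expected counts (row total × column total / N):
  Exposed, Case: 91×70/209 = 30.4785
  Exposed, Control: 91×139/209 = 60.5215
  Unexposed, Case: 118×70/209 = 39.5215
  Unexposed, Control: 118×139/209 = 78.4785
Contributions (O − E)²/E:
  (21 − 30.4785)²/30.4785 = 2.9477
  (70 − 60.5215)²/60.5215 = 1.4845
  (49 − 39.5215)²/39.5215 = 2.2732
  (69 − 78.4785)²/78.4785 = 1.1448
χ² = 2.9477 + 1.4845 + 2.2732 + 1.1448 = 7.850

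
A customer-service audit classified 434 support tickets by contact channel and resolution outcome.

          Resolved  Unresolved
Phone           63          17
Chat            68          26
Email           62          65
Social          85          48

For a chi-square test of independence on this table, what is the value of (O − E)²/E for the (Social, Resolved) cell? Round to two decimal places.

Row total (Social) = 133; column total (Resolved) = 278; N = 434.
Expected count E = 133 × 278 / 434 = 85.194.
Contribution = (O − E)²/E = (85 − 85.194)² / 85.194 = 0.00.

0.00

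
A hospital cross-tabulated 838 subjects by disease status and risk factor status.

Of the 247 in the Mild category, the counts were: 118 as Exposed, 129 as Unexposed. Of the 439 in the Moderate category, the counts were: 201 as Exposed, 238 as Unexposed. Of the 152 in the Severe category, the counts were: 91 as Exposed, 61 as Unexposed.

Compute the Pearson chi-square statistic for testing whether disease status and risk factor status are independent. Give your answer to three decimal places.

Row totals: 247, 439, 152. Column totals: 410, 428. Grand total N = 838.
Expected counts (row total × column total / N):
  Mild, Exposed: 247×410/838 = 120.8473
  Mild, Unexposed: 247×428/838 = 126.1527
  Moderate, Exposed: 439×410/838 = 214.7852
  Moderate, Unexposed: 439×428/838 = 224.2148
  Severe, Exposed: 152×410/838 = 74.3675
  Severe, Unexposed: 152×428/838 = 77.6325
Contributions (O − E)²/E:
  (118 − 120.8473)²/120.8473 = 0.0671
  (129 − 126.1527)²/126.1527 = 0.0643
  (201 − 214.7852)²/214.7852 = 0.8848
  (238 − 224.2148)²/224.2148 = 0.8475
  (91 − 74.3675)²/74.3675 = 3.7199
  (61 − 77.6325)²/77.6325 = 3.5635
χ² = 0.0671 + 0.0643 + 0.8848 + 0.8475 + 3.7199 + 3.5635 = 9.147

9.147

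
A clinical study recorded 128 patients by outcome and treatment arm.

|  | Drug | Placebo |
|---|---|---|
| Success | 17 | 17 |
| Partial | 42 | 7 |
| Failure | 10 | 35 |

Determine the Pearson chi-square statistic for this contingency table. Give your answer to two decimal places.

38.34

Row totals: 34, 49, 45. Column totals: 69, 59. Grand total N = 128.
Expected counts (row total × column total / N):
  Success, Drug: 34×69/128 = 18.328
  Success, Placebo: 34×59/128 = 15.672
  Partial, Drug: 49×69/128 = 26.414
  Partial, Placebo: 49×59/128 = 22.586
  Failure, Drug: 45×69/128 = 24.258
  Failure, Placebo: 45×59/128 = 20.742
Contributions (O − E)²/E:
  (17 − 18.328)²/18.328 = 0.0962
  (17 − 15.672)²/15.672 = 0.1125
  (42 − 26.414)²/26.414 = 9.1968
  (7 − 22.586)²/22.586 = 10.7555
  (10 − 24.258)²/24.258 = 8.3804
  (35 − 20.742)²/20.742 = 9.8009
χ² = 0.0962 + 0.1125 + 9.1968 + 10.7555 + 8.3804 + 9.8009 = 38.34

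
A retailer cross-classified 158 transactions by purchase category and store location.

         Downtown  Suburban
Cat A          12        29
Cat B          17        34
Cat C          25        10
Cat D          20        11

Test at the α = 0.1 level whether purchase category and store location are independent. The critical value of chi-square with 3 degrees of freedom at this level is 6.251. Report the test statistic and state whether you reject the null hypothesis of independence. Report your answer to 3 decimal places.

Row totals: 41, 51, 35, 31. Column totals: 74, 84. Grand total N = 158.
Expected counts (row total × column total / N):
  Cat A, Downtown: 41×74/158 = 19.2025
  Cat A, Suburban: 41×84/158 = 21.7975
  Cat B, Downtown: 51×74/158 = 23.8861
  Cat B, Suburban: 51×84/158 = 27.1139
  Cat C, Downtown: 35×74/158 = 16.3924
  Cat C, Suburban: 35×84/158 = 18.6076
  Cat D, Downtown: 31×74/158 = 14.5190
  Cat D, Suburban: 31×84/158 = 16.4810
Contributions (O − E)²/E:
  (12 − 19.2025)²/19.2025 = 2.7015
  (29 − 21.7975)²/21.7975 = 2.3799
  (17 − 23.8861)²/23.8861 = 1.9852
  (34 − 27.1139)²/27.1139 = 1.7489
  (25 − 16.3924)²/16.3924 = 4.5198
  (10 − 18.6076)²/18.6076 = 3.9817
  (20 − 14.5190)²/14.5190 = 2.0691
  (11 − 16.4810)²/16.4810 = 1.8228
χ² = 2.7015 + 2.3799 + 1.9852 + 1.7489 + 4.5198 + 3.9817 + 2.0691 + 1.8228 = 21.209
df = (4−1)(2−1) = 3. Since 21.209 > 6.251, reject the null hypothesis of independence at α = 0.1.

21.209; reject H₀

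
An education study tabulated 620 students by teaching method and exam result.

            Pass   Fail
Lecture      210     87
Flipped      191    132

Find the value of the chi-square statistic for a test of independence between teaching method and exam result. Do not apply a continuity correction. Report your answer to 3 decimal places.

Row totals: 297, 323. Column totals: 401, 219. Grand total N = 620.
Expected counts (row total × column total / N):
  Lecture, Pass: 297×401/620 = 192.09194
  Lecture, Fail: 297×219/620 = 104.90806
  Flipped, Pass: 323×401/620 = 208.90806
  Flipped, Fail: 323×219/620 = 114.09194
Contributions (O − E)²/E:
  (210 − 192.09194)²/192.09194 = 1.6695
  (87 − 104.90806)²/104.90806 = 3.0569
  (191 − 208.90806)²/208.90806 = 1.5351
  (132 − 114.09194)²/114.09194 = 2.8109
χ² = 1.6695 + 3.0569 + 1.5351 + 2.8109 = 9.072

9.072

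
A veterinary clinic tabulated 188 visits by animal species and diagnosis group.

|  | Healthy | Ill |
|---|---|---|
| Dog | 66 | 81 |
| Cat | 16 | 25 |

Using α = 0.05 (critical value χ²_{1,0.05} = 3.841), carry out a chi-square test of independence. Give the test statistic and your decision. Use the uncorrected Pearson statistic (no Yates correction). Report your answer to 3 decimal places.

Row totals: 147, 41. Column totals: 82, 106. Grand total N = 188.
Expected counts (row total × column total / N):
  Dog, Healthy: 147×82/188 = 64.1170
  Dog, Ill: 147×106/188 = 82.8830
  Cat, Healthy: 41×82/188 = 17.8830
  Cat, Ill: 41×106/188 = 23.1170
Contributions (O − E)²/E:
  (66 − 64.1170)²/64.1170 = 0.0553
  (81 − 82.8830)²/82.8830 = 0.0428
  (16 − 17.8830)²/17.8830 = 0.1983
  (25 − 23.1170)²/23.1170 = 0.1534
χ² = 0.0553 + 0.0428 + 0.1983 + 0.1534 = 0.450
df = (2−1)(2−1) = 1. Since 0.450 < 3.841, fail to reject the null hypothesis of independence at α = 0.05.

0.450; fail to reject H₀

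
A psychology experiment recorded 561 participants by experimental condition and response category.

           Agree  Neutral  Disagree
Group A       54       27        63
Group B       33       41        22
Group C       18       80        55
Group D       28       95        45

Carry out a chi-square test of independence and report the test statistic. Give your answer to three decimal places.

Row totals: 144, 96, 153, 168. Column totals: 133, 243, 185. Grand total N = 561.
Expected counts (row total × column total / N):
  Group A, Agree: 144×133/561 = 34.139037
  Group A, Neutral: 144×243/561 = 62.374332
  Group A, Disagree: 144×185/561 = 47.486631
  Group B, Agree: 96×133/561 = 22.759358
  Group B, Neutral: 96×243/561 = 41.582888
  Group B, Disagree: 96×185/561 = 31.657754
  Group C, Agree: 153×133/561 = 36.272727
  Group C, Neutral: 153×243/561 = 66.272727
  Group C, Disagree: 153×185/561 = 50.454545
  Group D, Agree: 168×133/561 = 39.828877
  Group D, Neutral: 168×243/561 = 72.770053
  Group D, Disagree: 168×185/561 = 55.401070
Contributions (O − E)²/E:
  (54 − 34.139037)²/34.139037 = 11.5545
  (27 − 62.374332)²/62.374332 = 20.0618
  (63 − 47.486631)²/47.486631 = 5.0680
  (33 − 22.759358)²/22.759358 = 4.6078
  (41 − 41.582888)²/41.582888 = 0.0082
  (22 − 31.657754)²/31.657754 = 2.9463
  (18 − 36.272727)²/36.272727 = 9.2051
  (80 − 66.272727)²/66.272727 = 2.8434
  (55 − 50.454545)²/50.454545 = 0.4095
  (28 − 39.828877)²/39.828877 = 3.5131
  (95 − 72.770053)²/72.770053 = 6.7909
  (45 − 55.401070)²/55.401070 = 1.9527
χ² = 11.5545 + 20.0618 + 5.0680 + 4.6078 + 0.0082 + 2.9463 + 9.2051 + 2.8434 + 0.4095 + 3.5131 + 6.7909 + 1.9527 = 68.961

68.961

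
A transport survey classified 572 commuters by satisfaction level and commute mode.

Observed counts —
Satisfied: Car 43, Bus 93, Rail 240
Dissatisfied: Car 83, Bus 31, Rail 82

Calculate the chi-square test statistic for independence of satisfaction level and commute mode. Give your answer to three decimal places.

71.681

Row totals: 376, 196. Column totals: 126, 124, 322. Grand total N = 572.
Expected counts (row total × column total / N):
  Satisfied, Car: 376×126/572 = 82.82517
  Satisfied, Bus: 376×124/572 = 81.51049
  Satisfied, Rail: 376×322/572 = 211.66434
  Dissatisfied, Car: 196×126/572 = 43.17483
  Dissatisfied, Bus: 196×124/572 = 42.48951
  Dissatisfied, Rail: 196×322/572 = 110.33566
Contributions (O − E)²/E:
  (43 − 82.82517)²/82.82517 = 19.1493
  (93 − 81.51049)²/81.51049 = 1.6195
  (240 − 211.66434)²/211.66434 = 3.7933
  (83 − 43.17483)²/43.17483 = 36.7354
  (31 − 42.48951)²/42.48951 = 3.1069
  (82 − 110.33566)²/110.33566 = 7.2770
χ² = 19.1493 + 1.6195 + 3.7933 + 36.7354 + 3.1069 + 7.2770 = 71.681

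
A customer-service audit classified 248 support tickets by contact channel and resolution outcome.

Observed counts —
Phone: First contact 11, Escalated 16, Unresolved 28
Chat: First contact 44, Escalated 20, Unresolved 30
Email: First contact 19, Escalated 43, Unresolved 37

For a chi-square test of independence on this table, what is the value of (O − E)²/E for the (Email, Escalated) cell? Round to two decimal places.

Row total (Email) = 99; column total (Escalated) = 79; N = 248.
Expected count E = 99 × 79 / 248 = 31.536.
Contribution = (O − E)²/E = (43 − 31.536)² / 31.536 = 4.17.

4.17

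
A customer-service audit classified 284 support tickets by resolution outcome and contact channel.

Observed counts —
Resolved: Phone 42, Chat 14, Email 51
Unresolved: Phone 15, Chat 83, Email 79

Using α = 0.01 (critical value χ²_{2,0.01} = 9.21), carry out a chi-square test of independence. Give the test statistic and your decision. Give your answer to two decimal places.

53.93; reject H₀

Row totals: 107, 177. Column totals: 57, 97, 130. Grand total N = 284.
Expected counts (row total × column total / N):
  Resolved, Phone: 107×57/284 = 21.475
  Resolved, Chat: 107×97/284 = 36.546
  Resolved, Email: 107×130/284 = 48.979
  Unresolved, Phone: 177×57/284 = 35.525
  Unresolved, Chat: 177×97/284 = 60.454
  Unresolved, Email: 177×130/284 = 81.021
Contributions (O − E)²/E:
  (42 − 21.475)²/21.475 = 19.6170
  (14 − 36.546)²/36.546 = 13.9091
  (51 − 48.979)²/48.979 = 0.0834
  (15 − 35.525)²/35.525 = 11.8586
  (83 − 60.454)²/60.454 = 8.4084
  (79 − 81.021)²/81.021 = 0.0504
χ² = 19.6170 + 13.9091 + 0.0834 + 11.8586 + 8.4084 + 0.0504 = 53.93
df = (2−1)(3−1) = 2. Since 53.93 > 9.21, reject the null hypothesis of independence at α = 0.01.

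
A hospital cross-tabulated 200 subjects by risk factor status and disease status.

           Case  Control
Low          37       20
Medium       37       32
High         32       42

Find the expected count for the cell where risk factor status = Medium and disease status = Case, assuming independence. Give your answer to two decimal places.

36.57

Row total (Medium) = 69; column total (Case) = 106; grand total N = 200.
Expected count = (row total × column total) / N = 69 × 106 / 200 = 36.57.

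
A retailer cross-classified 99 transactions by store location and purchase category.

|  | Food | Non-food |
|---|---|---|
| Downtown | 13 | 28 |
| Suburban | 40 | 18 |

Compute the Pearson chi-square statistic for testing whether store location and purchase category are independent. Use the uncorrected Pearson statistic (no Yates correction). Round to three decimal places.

Row totals: 41, 58. Column totals: 53, 46. Grand total N = 99.
Expected counts (row total × column total / N):
  Downtown, Food: 41×53/99 = 21.9495
  Downtown, Non-food: 41×46/99 = 19.0505
  Suburban, Food: 58×53/99 = 31.0505
  Suburban, Non-food: 58×46/99 = 26.9495
Contributions (O − E)²/E:
  (13 − 21.9495)²/21.9495 = 3.6490
  (28 − 19.0505)²/19.0505 = 4.2043
  (40 − 31.0505)²/31.0505 = 2.5795
  (18 − 26.9495)²/26.9495 = 2.9720
χ² = 3.6490 + 4.2043 + 2.5795 + 2.9720 = 13.405

13.405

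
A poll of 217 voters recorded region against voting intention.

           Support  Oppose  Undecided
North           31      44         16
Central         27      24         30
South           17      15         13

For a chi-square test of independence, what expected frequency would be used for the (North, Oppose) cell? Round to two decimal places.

Row total (North) = 91; column total (Oppose) = 83; grand total N = 217.
Expected count = (row total × column total) / N = 91 × 83 / 217 = 34.81.

34.81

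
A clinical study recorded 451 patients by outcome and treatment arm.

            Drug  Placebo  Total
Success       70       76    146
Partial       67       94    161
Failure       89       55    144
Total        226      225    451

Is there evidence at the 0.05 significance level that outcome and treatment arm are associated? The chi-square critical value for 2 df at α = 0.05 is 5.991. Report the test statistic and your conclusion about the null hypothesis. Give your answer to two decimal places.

12.80; reject H₀

Grand total N = 451.
Expected counts (row total × column total / N):
  Success, Drug: 146×226/451 = 73.162
  Success, Placebo: 146×225/451 = 72.838
  Partial, Drug: 161×226/451 = 80.678
  Partial, Placebo: 161×225/451 = 80.322
  Failure, Drug: 144×226/451 = 72.160
  Failure, Placebo: 144×225/451 = 71.840
Contributions (O − E)²/E:
  (70 − 73.162)²/73.162 = 0.1367
  (76 − 72.838)²/72.838 = 0.1373
  (67 − 80.678)²/80.678 = 2.3189
  (94 − 80.322)²/80.322 = 2.3292
  (89 − 72.160)²/72.160 = 3.9300
  (55 − 71.840)²/71.840 = 3.9475
χ² = 0.1367 + 0.1373 + 2.3189 + 2.3292 + 3.9300 + 3.9475 = 12.80
df = (3−1)(2−1) = 2. Since 12.80 > 5.991, reject the null hypothesis of independence at α = 0.05.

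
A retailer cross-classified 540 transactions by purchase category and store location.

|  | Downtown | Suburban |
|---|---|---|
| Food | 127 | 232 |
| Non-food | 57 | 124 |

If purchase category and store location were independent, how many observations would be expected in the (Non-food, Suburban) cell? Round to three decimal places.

119.326

Row total (Non-food) = 181; column total (Suburban) = 356; grand total N = 540.
Expected count = (row total × column total) / N = 181 × 356 / 540 = 119.326.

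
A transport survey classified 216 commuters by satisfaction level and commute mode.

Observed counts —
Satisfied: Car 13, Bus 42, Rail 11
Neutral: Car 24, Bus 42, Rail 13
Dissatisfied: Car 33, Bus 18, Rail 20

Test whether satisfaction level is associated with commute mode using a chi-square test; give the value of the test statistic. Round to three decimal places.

22.435

Row totals: 66, 79, 71. Column totals: 70, 102, 44. Grand total N = 216.
Expected counts (row total × column total / N):
  Satisfied, Car: 66×70/216 = 21.3889
  Satisfied, Bus: 66×102/216 = 31.1667
  Satisfied, Rail: 66×44/216 = 13.4444
  Neutral, Car: 79×70/216 = 25.6019
  Neutral, Bus: 79×102/216 = 37.3056
  Neutral, Rail: 79×44/216 = 16.0926
  Dissatisfied, Car: 71×70/216 = 23.0093
  Dissatisfied, Bus: 71×102/216 = 33.5278
  Dissatisfied, Rail: 71×44/216 = 14.4630
Contributions (O − E)²/E:
  (13 − 21.3889)²/21.3889 = 3.2902
  (42 − 31.1667)²/31.1667 = 3.7656
  (11 − 13.4444)²/13.4444 = 0.4444
  (24 − 25.6019)²/25.6019 = 0.1002
  (42 − 37.3056)²/37.3056 = 0.5907
  (13 − 16.0926)²/16.0926 = 0.5943
  (33 − 23.0093)²/23.0093 = 4.3380
  (18 − 33.5278)²/33.5278 = 7.1914
  (20 − 14.4630)²/14.4630 = 2.1198
χ² = 3.2902 + 3.7656 + 0.4444 + 0.1002 + 0.5907 + 0.5943 + 4.3380 + 7.1914 + 2.1198 = 22.435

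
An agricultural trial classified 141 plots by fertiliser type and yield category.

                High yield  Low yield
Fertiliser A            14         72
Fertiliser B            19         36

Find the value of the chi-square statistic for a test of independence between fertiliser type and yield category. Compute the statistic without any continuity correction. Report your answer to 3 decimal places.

6.244

Row totals: 86, 55. Column totals: 33, 108. Grand total N = 141.
Expected counts (row total × column total / N):
  Fertiliser A, High yield: 86×33/141 = 20.1277
  Fertiliser A, Low yield: 86×108/141 = 65.8723
  Fertiliser B, High yield: 55×33/141 = 12.8723
  Fertiliser B, Low yield: 55×108/141 = 42.1277
Contributions (O − E)²/E:
  (14 − 20.1277)²/20.1277 = 1.8655
  (72 − 65.8723)²/65.8723 = 0.5700
  (19 − 12.8723)²/12.8723 = 2.9170
  (36 − 42.1277)²/42.1277 = 0.8913
χ² = 1.8655 + 0.5700 + 2.9170 + 0.8913 = 6.244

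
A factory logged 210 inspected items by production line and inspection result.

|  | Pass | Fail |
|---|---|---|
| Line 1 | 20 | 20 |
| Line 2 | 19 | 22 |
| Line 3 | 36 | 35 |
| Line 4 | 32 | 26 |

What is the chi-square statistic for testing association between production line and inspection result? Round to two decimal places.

0.78

Row totals: 40, 41, 71, 58. Column totals: 107, 103. Grand total N = 210.
Expected counts (row total × column total / N):
  Line 1, Pass: 40×107/210 = 20.381
  Line 1, Fail: 40×103/210 = 19.619
  Line 2, Pass: 41×107/210 = 20.890
  Line 2, Fail: 41×103/210 = 20.110
  Line 3, Pass: 71×107/210 = 36.176
  Line 3, Fail: 71×103/210 = 34.824
  Line 4, Pass: 58×107/210 = 29.552
  Line 4, Fail: 58×103/210 = 28.448
Contributions (O − E)²/E:
  (20 − 20.381)²/20.381 = 0.0071
  (20 − 19.619)²/19.619 = 0.0074
  (19 − 20.890)²/20.890 = 0.1710
  (22 − 20.110)²/20.110 = 0.1776
  (36 − 36.176)²/36.176 = 0.0009
  (35 − 34.824)²/34.824 = 0.0009
  (32 − 29.552)²/29.552 = 0.2028
  (26 − 28.448)²/28.448 = 0.2107
χ² = 0.0071 + 0.0074 + 0.1710 + 0.1776 + 0.0009 + 0.0009 + 0.2028 + 0.2107 = 0.78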